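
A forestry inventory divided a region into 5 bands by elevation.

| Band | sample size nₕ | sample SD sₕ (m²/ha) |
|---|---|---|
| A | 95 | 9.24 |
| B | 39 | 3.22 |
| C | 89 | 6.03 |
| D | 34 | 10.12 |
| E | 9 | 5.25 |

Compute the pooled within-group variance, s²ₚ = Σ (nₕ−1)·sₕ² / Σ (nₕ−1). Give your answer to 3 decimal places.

58.312

A: (95−1)·9.24² = 94·85.3776 = 8025.4944
B: (39−1)·3.22² = 38·10.3684 = 393.9992
C: (89−1)·6.03² = 88·36.3609 = 3199.7592
D: (34−1)·10.12² = 33·102.4144 = 3379.6752
E: (9−1)·5.25² = 8·27.5625 = 220.5
Numerator = 15219.428; denominator = Σ(nₕ−1) = 261.
s²ₚ = 15219.428/261 = 58.31198... → 58.312.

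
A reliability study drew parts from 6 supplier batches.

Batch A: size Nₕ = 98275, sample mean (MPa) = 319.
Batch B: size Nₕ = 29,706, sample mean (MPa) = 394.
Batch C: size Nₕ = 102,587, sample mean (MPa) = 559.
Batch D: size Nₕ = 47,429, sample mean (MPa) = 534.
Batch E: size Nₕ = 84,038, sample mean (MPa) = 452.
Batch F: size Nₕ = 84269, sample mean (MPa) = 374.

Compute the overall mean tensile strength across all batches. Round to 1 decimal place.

N = 446304; weights Wₕ = Nₕ/N = (0.2202, 0.0666, 0.2299, 0.1063, 0.1883, 0.1888).
x̄_st = Σ Wₕ·x̄ₕ = 0.2202·319 + 0.0666·394 + 0.2299·559 + 0.1063·534 + 0.1883·452 + 0.1888·374 ≈ 437.435...
→ 437.4.

437.4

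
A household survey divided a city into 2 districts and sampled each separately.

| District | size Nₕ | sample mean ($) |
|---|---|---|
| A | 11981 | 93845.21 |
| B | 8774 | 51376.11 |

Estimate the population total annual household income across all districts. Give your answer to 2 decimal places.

1575133450.15

Estimate total by summing Nₕ·x̄ₕ over strata.
11981·93845.21 + 8774·51376.11 = 1124359461.01 + 450773989.14 = 1575133450.15.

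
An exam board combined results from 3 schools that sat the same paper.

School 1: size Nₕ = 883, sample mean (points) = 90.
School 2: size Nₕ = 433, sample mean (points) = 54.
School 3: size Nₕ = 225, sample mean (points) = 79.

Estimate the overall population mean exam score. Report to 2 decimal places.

N = 883 + 433 + 225 = 1541.
Overall mean = Σ (Nₕ/N)·x̄ₕ — weight by population share, not a simple average.
Σ Nₕx̄ₕ = 883·90 + 433·54 + 225·79 = 79470 + 23382 + 17775 = 120627.
Divide by N: 120627 / 1541 = 78.2784... → 78.28.

78.28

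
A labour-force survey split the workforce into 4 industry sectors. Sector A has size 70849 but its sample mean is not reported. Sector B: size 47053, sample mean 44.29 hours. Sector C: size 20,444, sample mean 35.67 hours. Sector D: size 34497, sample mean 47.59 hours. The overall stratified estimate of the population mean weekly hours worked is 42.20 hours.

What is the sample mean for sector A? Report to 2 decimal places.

N = 70849 + 47053 + 20444 + 34497 = 172843.
Overall total = μ·N = 42.20·172843 = 7293974.6.
Subtract the known strata: 47053·44.29 + 20444·35.67 + 34497·47.59 = 4454927.08.
Remaining total for sector A: 7293974.6 − 4454927.08 = 2839047.52.
Divide by its size: 2839047.52 / 70849 = 40.0718... → 40.07.

40.07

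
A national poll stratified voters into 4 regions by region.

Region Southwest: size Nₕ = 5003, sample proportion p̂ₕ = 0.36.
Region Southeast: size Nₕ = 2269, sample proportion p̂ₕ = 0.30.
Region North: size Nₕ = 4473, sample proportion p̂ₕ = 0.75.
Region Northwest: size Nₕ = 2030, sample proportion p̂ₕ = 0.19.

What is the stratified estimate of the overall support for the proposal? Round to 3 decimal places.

0.452

N = 5003 + 2269 + 4473 + 2030 = 13775.
Overall proportion = Σ (Nₕ/N)·p̂ₕ.
Σ Nₕp̂ₕ = 1801.08 + 680.7 + 3354.75 + 385.7 = 6222.23.
6222.23 / 13775 = 0.45170... → 0.452.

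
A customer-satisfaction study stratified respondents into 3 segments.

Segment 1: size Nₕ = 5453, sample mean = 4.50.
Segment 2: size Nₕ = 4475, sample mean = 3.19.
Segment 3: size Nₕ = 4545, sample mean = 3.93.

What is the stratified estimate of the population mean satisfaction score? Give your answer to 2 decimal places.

N = 14473; weights Wₕ = Nₕ/N = (0.3768, 0.3092, 0.3140).
x̄_st = Σ Wₕ·x̄ₕ = 0.3768·4.50 + 0.3092·3.19 + 0.3140·3.93 ≈ 3.9160...
→ 3.92.

3.92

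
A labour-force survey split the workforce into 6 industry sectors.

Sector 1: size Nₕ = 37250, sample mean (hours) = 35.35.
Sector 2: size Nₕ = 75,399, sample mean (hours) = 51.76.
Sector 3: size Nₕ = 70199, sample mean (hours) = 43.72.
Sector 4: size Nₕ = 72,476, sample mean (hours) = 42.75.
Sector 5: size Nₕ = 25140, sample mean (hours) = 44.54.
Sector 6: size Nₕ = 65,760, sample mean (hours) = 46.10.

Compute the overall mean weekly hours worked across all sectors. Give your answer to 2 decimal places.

N = 346224; weights Wₕ = Nₕ/N = (0.1076, 0.2178, 0.2028, 0.2093, 0.0726, 0.1899).
x̄_st = Σ Wₕ·x̄ₕ = 0.1076·35.35 + 0.2178·51.76 + 0.2028·43.72 + 0.2093·42.75 + 0.0726·44.54 + 0.1899·46.10 ≈ 44.8789...
→ 44.88.

44.88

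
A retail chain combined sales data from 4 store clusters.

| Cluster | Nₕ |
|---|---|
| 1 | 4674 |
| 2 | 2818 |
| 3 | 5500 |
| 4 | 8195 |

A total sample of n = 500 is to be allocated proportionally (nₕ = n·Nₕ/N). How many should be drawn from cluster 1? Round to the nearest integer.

N = 4674 + 2818 + 5500 + 8195 = 21187.
n_1 = 500·4674/21187 = 110.303... → 110.

110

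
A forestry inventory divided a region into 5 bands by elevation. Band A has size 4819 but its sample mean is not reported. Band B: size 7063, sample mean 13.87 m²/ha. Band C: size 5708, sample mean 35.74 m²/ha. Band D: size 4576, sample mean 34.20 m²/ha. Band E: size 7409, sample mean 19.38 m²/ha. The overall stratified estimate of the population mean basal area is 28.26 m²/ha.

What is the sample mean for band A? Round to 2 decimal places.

48.50

N = 4819 + 7063 + 5708 + 4576 + 7409 = 29575.
Overall total = μ·N = 28.26·29575 = 835789.5.
Subtract the known strata: 7063·13.87 + 5708·35.74 + 4576·34.20 + 7409·19.38 = 602053.35.
Remaining total for band A: 835789.5 − 602053.35 = 233736.15.
Divide by its size: 233736.15 / 4819 = 48.5030... → 48.50.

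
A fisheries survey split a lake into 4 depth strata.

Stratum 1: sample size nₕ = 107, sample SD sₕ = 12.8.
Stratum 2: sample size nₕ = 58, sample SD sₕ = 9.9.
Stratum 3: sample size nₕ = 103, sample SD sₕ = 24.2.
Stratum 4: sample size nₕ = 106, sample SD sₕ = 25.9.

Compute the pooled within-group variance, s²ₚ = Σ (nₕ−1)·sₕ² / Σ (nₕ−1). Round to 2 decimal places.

Degrees of freedom: 106 + 57 + 102 + 105 = 370.
Σ(nₕ−1)sₕ² = 106·163.84 + 57·98.01 + 102·585.64 + 105·670.81 = 153123.94.
s²ₚ = 153123.94 / 370 = 413.8485... → 413.85.

413.85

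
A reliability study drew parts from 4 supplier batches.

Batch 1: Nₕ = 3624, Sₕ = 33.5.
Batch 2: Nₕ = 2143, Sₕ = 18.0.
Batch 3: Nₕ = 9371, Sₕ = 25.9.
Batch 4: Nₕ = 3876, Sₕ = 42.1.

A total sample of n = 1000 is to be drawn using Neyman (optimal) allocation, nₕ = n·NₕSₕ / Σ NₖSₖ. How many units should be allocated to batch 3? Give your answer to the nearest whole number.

Σ NₕSₕ = 3624·33.5 + 2143·18.0 + 9371·25.9 + 3876·42.1 = 565866.5.
Share for 3: 242708.9/565866.5 = 0.42892.
n_3 = 1000 × 0.42892 = 428.915... → 429.

429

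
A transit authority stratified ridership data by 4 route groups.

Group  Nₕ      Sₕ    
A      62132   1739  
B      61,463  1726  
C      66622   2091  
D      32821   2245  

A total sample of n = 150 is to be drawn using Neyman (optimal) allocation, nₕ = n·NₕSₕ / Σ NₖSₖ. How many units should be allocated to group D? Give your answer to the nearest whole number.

26

Σ NₕSₕ = 62132·1739 + 61463·1726 + 66622·2091 + 32821·2245 = 427122433.
Share for D: 73683145/427122433 = 0.17251.
n_D = 150 × 0.17251 = 25.877... → 26.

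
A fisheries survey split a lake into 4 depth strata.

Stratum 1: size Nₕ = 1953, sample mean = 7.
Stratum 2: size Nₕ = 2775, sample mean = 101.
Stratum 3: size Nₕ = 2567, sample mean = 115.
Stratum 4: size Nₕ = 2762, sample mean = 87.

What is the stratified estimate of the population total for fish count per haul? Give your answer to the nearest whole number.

Estimate total by summing Nₕ·x̄ₕ over strata.
1953·7 + 2775·101 + 2567·115 + 2762·87 = 13671 + 280275 + 295205 + 240294 = 829445.

829445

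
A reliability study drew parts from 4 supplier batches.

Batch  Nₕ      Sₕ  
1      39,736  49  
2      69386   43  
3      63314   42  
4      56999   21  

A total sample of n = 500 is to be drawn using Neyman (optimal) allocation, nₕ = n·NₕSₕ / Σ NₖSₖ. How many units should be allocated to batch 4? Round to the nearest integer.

68

Σ NₕSₕ = 39736·49 + 69386·43 + 63314·42 + 56999·21 = 8786829.
Share for 4: 1196979/8786829 = 0.13622.
n_4 = 500 × 0.13622 = 68.112... → 68.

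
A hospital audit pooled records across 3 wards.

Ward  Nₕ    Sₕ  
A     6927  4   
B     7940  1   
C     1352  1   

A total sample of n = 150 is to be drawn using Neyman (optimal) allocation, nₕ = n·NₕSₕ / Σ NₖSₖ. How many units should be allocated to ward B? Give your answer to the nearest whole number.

32

A: NₕSₕ = 6927·4 = 27708
B: NₕSₕ = 7940·1 = 7940
C: NₕSₕ = 1352·1 = 1352
Σ NₕSₕ = 37000.
n_B = 150·7940/37000 = 32.189... → 32.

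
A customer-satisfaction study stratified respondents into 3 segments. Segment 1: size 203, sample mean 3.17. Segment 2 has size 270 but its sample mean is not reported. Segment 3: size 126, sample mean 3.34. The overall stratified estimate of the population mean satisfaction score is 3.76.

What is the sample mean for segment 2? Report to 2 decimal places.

4.40

Σ Nₕx̄ₕ = N·μ, so 270·x̄_2 = 599·3.76 − (203·3.17 + 126·3.34).
= 2252.24 − 1064.35 = 1187.89.
x̄_2 = 1187.89 / 270 = 4.3996... → 4.40.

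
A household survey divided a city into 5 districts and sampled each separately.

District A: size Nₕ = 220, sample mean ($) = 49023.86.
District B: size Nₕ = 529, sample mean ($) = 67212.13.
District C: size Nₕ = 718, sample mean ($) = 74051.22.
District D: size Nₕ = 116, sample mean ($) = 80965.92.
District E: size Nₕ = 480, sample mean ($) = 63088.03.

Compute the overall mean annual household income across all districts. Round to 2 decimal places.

67466.57

N = 220 + 529 + 718 + 116 + 480 = 2063.
Overall mean = Σ (Nₕ/N)·x̄ₕ — weight by population share, not a simple average.
Σ Nₕx̄ₕ = 220·49023.86 + 529·67212.13 + 718·74051.22 + 116·80965.92 + 480·63088.03 = 10785249.2 + 35555216.77 + 53168775.96 + 9392046.72 + 30282254.4 = 139183543.05.
Divide by N: 139183543.05 / 2063 = 67466.5744... → 67466.57.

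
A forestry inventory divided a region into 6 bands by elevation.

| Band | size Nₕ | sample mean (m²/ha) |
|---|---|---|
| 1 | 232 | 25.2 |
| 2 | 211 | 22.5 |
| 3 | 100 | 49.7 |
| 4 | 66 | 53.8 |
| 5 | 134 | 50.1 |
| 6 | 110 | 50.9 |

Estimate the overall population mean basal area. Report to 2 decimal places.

36.84

N = 853; weights Wₕ = Nₕ/N = (0.2720, 0.2474, 0.1172, 0.0774, 0.1571, 0.1290).
x̄_st = Σ Wₕ·x̄ₕ = 0.2720·25.2 + 0.2474·22.5 + 0.1172·49.7 + 0.0774·53.8 + 0.1571·50.1 + 0.1290·50.9 ≈ 36.8430...
→ 36.84.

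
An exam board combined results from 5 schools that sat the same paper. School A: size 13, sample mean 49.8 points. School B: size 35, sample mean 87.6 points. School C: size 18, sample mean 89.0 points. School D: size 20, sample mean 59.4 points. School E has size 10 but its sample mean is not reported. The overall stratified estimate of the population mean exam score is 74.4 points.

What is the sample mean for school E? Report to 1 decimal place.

63.9

N = 13 + 35 + 18 + 20 + 10 = 96.
Overall total = μ·N = 74.4·96 = 7142.4.
Subtract the known strata: 13·49.8 + 35·87.6 + 18·89.0 + 20·59.4 = 6503.4.
Remaining total for school E: 7142.4 − 6503.4 = 639.
Divide by its size: 639 / 10 = 63.9 → 63.9.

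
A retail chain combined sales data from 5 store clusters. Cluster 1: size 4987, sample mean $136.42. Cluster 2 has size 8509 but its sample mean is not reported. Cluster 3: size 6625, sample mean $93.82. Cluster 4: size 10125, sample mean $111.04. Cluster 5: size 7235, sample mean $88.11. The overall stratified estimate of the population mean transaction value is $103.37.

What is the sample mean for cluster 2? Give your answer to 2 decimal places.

95.28

N = 4987 + 8509 + 6625 + 10125 + 7235 = 37481.
Overall total = μ·N = 103.37·37481 = 3874410.97.
Subtract the known strata: 4987·136.42 + 6625·93.82 + 10125·111.04 + 7235·88.11 = 3063639.89.
Remaining total for cluster 2: 3874410.97 − 3063639.89 = 810771.08.
Divide by its size: 810771.08 / 8509 = 95.2839... → 95.28.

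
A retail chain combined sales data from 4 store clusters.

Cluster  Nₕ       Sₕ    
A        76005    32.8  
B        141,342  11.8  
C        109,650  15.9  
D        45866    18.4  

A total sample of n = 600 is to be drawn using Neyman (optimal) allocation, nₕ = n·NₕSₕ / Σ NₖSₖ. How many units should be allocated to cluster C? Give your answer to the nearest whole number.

Σ NₕSₕ = 76005·32.8 + 141342·11.8 + 109650·15.9 + 45866·18.4 = 6748169.
Share for C: 1743435/6748169 = 0.25836.
n_C = 600 × 0.25836 = 155.014... → 155.

155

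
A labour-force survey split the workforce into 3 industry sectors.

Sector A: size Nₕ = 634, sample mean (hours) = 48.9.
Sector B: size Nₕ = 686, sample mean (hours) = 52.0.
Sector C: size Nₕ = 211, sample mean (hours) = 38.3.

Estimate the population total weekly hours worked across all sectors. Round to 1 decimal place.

A: 634·48.9 = 31002.6
B: 686·52.0 = 35672
C: 211·38.3 = 8081.3
τ̂ = Σ Nₕx̄ₕ = 74755.9.

74755.9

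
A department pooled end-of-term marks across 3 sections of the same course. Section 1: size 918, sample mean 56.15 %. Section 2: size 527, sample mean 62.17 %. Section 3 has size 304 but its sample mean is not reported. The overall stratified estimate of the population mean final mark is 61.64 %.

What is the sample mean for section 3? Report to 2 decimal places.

Σ Nₕx̄ₕ = N·μ, so 304·x̄_3 = 1749·61.64 − (918·56.15 + 527·62.17).
= 107808.36 − 84309.29 = 23499.07.
x̄_3 = 23499.07 / 304 = 77.2996... → 77.30.

77.30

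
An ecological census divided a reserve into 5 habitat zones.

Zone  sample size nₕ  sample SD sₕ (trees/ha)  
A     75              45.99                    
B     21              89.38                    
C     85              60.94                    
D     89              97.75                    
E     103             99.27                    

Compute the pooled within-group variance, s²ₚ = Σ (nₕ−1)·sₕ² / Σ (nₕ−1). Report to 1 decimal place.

6723.5

Degrees of freedom: 74 + 20 + 84 + 88 + 102 = 368.
Σ(nₕ−1)sₕ² = 74·2115.0801 + 20·7988.7844 + 84·3713.6836 + 88·9555.0625 + 102·9854.5329 = 2474248.8936.
s²ₚ = 2474248.8936 / 368 = 6723.502... → 6723.5.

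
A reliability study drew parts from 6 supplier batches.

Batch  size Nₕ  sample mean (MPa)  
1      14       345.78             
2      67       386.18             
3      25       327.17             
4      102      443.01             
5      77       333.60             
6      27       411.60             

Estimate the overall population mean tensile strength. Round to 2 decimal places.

387.44

N = 312; weights Wₕ = Nₕ/N = (0.0449, 0.2147, 0.0801, 0.3269, 0.2468, 0.0865).
x̄_st = Σ Wₕ·x̄ₕ = 0.0449·345.78 + 0.2147·386.18 + 0.0801·327.17 + 0.3269·443.01 + 0.2468·333.60 + 0.0865·411.60 ≈ 387.4412...
→ 387.44.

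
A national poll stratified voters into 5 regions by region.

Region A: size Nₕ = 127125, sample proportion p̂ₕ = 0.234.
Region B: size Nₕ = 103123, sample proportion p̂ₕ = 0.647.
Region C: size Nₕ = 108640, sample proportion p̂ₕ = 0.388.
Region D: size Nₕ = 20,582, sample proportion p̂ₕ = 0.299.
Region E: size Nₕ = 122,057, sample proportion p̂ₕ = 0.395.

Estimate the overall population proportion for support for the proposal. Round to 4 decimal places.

Wₕ = Nₕ/N with N = 481527: 0.2640, 0.2142, 0.2256, 0.0427, 0.2535.
p̂_st = 0.2640·0.234 + 0.2142·0.647 + 0.2256·0.388 + 0.0427·0.299 + 0.2535·0.395 ≈ 0.400781... → 0.4008.

0.4008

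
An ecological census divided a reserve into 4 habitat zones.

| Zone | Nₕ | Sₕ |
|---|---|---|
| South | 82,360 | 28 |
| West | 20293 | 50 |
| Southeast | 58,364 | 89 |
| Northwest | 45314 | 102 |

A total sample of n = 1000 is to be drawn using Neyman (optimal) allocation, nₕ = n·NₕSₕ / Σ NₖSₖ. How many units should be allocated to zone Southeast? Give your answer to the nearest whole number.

Σ NₕSₕ = 82360·28 + 20293·50 + 58364·89 + 45314·102 = 13137154.
Share for Southeast: 5194396/13137154 = 0.39540.
n_Southeast = 1000 × 0.39540 = 395.397... → 395.

395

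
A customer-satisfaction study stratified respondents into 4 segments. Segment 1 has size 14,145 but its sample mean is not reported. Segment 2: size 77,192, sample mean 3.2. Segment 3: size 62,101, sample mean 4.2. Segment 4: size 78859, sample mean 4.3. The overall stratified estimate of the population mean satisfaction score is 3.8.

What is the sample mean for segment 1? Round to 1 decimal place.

N = 14145 + 77192 + 62101 + 78859 = 232297.
Overall total = μ·N = 3.8·232297 = 882728.6.
Subtract the known strata: 77192·3.2 + 62101·4.2 + 78859·4.3 = 846932.3.
Remaining total for segment 1: 882728.6 − 846932.3 = 35796.3.
Divide by its size: 35796.3 / 14145 = 2.531... → 2.5.

2.5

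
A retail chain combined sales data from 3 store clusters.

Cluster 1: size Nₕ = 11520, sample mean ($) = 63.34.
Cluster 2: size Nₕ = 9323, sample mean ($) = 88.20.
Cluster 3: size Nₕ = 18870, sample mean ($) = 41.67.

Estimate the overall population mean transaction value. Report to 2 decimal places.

N = 11520 + 9323 + 18870 = 39713.
Overall mean = Σ (Nₕ/N)·x̄ₕ — weight by population share, not a simple average.
Σ Nₕx̄ₕ = 11520·63.34 + 9323·88.20 + 18870·41.67 = 729676.8 + 822288.6 + 786312.9 = 2338278.3.
Divide by N: 2338278.3 / 39713 = 58.8794... → 58.88.

58.88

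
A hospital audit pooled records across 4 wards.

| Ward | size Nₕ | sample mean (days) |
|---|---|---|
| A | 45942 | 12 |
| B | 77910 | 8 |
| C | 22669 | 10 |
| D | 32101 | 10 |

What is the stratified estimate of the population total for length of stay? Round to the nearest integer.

Population total = Σ Nₕ·x̄ₕ (each stratum's size times its mean).
45942·12 + 77910·8 + 22669·10 + 32101·10 = 551304 + 623280 + 226690 + 321010 = 1722284.

1722284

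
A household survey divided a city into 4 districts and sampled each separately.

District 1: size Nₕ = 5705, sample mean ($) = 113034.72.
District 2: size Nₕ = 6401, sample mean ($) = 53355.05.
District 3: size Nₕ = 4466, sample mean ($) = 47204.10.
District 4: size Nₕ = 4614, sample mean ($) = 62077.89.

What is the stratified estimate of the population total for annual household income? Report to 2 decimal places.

Population total = Σ Nₕ·x̄ₕ (each stratum's size times its mean).
5705·113034.72 + 6401·53355.05 + 4466·47204.10 + 4614·62077.89 = 644863077.6 + 341525675.05 + 210813510.6 + 286427384.46 = 1483629647.71.

1483629647.71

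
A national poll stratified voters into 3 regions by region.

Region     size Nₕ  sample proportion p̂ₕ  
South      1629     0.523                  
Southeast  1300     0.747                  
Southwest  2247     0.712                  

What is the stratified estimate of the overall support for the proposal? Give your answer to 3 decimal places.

0.661

Wₕ = Nₕ/N with N = 5176: 0.3147, 0.2512, 0.4341.
p̂_st = 0.3147·0.523 + 0.2512·0.747 + 0.4341·0.712 ≈ 0.66131... → 0.661.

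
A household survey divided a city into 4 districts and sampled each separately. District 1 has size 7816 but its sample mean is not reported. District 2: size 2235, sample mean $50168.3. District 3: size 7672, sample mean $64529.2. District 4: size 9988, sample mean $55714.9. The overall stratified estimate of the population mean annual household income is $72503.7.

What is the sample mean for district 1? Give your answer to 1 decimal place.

N = 7816 + 2235 + 7672 + 9988 = 27711.
Overall total = μ·N = 72503.7·27711 = 2009150030.7.
Subtract the known strata: 2235·50168.3 + 7672·64529.2 + 9988·55714.9 = 1163674594.1.
Remaining total for district 1: 2009150030.7 − 1163674594.1 = 845475436.6.
Divide by its size: 845475436.6 / 7816 = 108172.395... → 108172.4.

108172.4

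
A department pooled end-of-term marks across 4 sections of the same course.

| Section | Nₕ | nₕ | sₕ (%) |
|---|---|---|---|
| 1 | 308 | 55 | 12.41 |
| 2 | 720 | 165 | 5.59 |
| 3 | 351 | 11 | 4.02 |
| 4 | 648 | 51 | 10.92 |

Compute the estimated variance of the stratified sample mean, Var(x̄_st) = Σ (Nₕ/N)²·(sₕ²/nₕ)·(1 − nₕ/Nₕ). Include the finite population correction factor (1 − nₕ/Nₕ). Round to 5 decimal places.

N = 2027. Term for each stratum: Wₕ²sₕ²/nₕ·(1−nₕ/Nₕ).
Var(x̄_st) = 0.05310613 + 0.01841864 + 0.04267150 + 0.22014911 = 0.33434539 → 0.33435.

0.33435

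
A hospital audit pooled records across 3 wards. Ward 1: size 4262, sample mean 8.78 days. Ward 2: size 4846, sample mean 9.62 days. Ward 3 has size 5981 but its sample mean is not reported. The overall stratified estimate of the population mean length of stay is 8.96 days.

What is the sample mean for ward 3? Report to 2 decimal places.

8.55

N = 4262 + 4846 + 5981 = 15089.
Overall total = μ·N = 8.96·15089 = 135197.44.
Subtract the known strata: 4262·8.78 + 4846·9.62 = 84038.88.
Remaining total for ward 3: 135197.44 − 84038.88 = 51158.56.
Divide by its size: 51158.56 / 5981 = 8.5535... → 8.55.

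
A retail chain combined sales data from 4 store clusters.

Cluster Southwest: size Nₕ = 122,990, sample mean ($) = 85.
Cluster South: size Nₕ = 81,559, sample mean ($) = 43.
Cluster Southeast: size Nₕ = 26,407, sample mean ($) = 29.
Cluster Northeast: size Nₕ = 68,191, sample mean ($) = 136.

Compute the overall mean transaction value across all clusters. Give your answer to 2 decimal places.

80.23

N = 122990 + 81559 + 26407 + 68191 = 299147.
Overall mean = Σ (Nₕ/N)·x̄ₕ — weight by population share, not a simple average.
Σ Nₕx̄ₕ = 122990·85 + 81559·43 + 26407·29 + 68191·136 = 10454150 + 3507037 + 765803 + 9273976 = 24000966.
Divide by N: 24000966 / 299147 = 80.2313... → 80.23.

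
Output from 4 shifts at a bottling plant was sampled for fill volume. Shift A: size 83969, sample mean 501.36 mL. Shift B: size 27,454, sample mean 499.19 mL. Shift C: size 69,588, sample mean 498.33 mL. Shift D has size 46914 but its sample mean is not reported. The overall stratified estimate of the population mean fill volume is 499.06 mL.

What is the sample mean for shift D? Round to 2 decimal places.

495.95

N = 83969 + 27454 + 69588 + 46914 = 227925.
Overall total = μ·N = 499.06·227925 = 113748250.5.
Subtract the known strata: 83969·501.36 + 27454·499.19 + 69588·498.33 = 90481248.14.
Remaining total for shift D: 113748250.5 − 90481248.14 = 23267002.36.
Divide by its size: 23267002.36 / 46914 = 495.9501... → 495.95.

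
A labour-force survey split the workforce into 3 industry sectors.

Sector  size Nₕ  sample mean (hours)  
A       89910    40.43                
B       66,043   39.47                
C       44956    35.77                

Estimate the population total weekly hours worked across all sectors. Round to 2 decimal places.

7849854.63

Estimate total by summing Nₕ·x̄ₕ over strata.
89910·40.43 + 66043·39.47 + 44956·35.77 = 3635061.3 + 2606717.21 + 1608076.12 = 7849854.63.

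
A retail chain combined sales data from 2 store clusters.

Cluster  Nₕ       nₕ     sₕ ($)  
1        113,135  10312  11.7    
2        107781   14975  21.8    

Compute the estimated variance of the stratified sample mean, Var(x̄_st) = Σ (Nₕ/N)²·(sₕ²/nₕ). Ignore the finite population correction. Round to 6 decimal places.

0.011036

N = 220916. Term for each stratum: Wₕ²sₕ²/nₕ.
Var(x̄_st) = 0.003481516 + 0.007553987 = 0.011035503 → 0.011036.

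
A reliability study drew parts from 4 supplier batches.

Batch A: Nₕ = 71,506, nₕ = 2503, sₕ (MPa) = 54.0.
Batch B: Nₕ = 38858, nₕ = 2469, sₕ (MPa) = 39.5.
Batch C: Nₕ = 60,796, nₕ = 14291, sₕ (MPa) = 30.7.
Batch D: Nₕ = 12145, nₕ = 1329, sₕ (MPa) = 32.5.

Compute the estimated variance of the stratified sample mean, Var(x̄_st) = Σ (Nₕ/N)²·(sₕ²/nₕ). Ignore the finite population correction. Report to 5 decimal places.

N = 183305; Wₕ = Nₕ/N.
batch A: (71506/183305)²·54.0²/2503 = 0.17728134
batch B: (38858/183305)²·39.5²/2469 = 0.02839784
batch C: (60796/183305)²·30.7²/14291 = 0.00725463
batch D: (12145/183305)²·32.5²/1329 = 0.00348890
Sum = 0.21642271 → 0.21642.

0.21642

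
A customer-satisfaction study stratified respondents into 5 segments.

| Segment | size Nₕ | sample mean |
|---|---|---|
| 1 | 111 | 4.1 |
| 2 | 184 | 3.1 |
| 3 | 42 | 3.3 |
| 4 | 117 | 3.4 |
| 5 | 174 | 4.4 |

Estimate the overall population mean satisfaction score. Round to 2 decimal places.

N = 628; weights Wₕ = Nₕ/N = (0.1768, 0.2930, 0.0669, 0.1863, 0.2771).
x̄_st = Σ Wₕ·x̄ₕ = 0.1768·4.1 + 0.2930·3.1 + 0.0669·3.3 + 0.1863·3.4 + 0.2771·4.4 ≈ 3.7062...
→ 3.71.

3.71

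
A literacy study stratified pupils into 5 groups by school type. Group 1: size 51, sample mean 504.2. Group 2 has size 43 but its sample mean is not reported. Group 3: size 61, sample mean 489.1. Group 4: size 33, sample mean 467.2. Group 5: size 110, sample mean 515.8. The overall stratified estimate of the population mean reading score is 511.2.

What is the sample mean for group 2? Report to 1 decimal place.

572.9

Σ Nₕx̄ₕ = N·μ, so 43·x̄_2 = 298·511.2 − (51·504.2 + 61·489.1 + 33·467.2 + 110·515.8).
= 152337.6 − 127704.9 = 24632.7.
x̄_2 = 24632.7 / 43 = 572.853... → 572.9.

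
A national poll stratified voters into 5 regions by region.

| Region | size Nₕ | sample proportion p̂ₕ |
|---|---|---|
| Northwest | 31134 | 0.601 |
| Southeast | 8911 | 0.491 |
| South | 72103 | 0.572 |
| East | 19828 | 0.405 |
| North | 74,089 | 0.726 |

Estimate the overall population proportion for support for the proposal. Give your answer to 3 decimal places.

0.612

Wₕ = Nₕ/N with N = 206065: 0.1511, 0.0432, 0.3499, 0.0962, 0.3595.
p̂_st = 0.1511·0.601 + 0.0432·0.491 + 0.3499·0.572 + 0.0962·0.405 + 0.3595·0.726 ≈ 0.61218... → 0.612.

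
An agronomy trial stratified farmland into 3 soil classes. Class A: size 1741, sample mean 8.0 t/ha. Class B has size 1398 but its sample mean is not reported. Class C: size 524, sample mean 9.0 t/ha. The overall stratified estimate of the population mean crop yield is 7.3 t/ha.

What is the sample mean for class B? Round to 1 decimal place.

5.8

N = 1741 + 1398 + 524 = 3663.
Overall total = μ·N = 7.3·3663 = 26739.9.
Subtract the known strata: 1741·8.0 + 524·9.0 = 18644.
Remaining total for class B: 26739.9 − 18644 = 8095.9.
Divide by its size: 8095.9 / 1398 = 5.791... → 5.8.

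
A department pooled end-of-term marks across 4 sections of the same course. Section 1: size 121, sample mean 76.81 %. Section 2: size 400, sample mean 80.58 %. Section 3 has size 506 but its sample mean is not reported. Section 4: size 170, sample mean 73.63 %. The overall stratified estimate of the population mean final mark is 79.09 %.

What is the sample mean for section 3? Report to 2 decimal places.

Σ Nₕx̄ₕ = N·μ, so 506·x̄_3 = 1197·79.09 − (121·76.81 + 400·80.58 + 170·73.63).
= 94670.73 − 54043.11 = 40627.62.
x̄_3 = 40627.62 / 506 = 80.2917... → 80.29.

80.29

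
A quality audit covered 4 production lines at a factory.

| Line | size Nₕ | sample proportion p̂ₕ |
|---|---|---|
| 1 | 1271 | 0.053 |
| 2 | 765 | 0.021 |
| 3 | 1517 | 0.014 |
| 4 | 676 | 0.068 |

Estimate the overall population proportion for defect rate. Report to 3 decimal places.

Wₕ = Nₕ/N with N = 4229: 0.3005, 0.1809, 0.3587, 0.1598.
p̂_st = 0.3005·0.053 + 0.1809·0.021 + 0.3587·0.014 + 0.1598·0.068 ≈ 0.03562... → 0.036.

0.036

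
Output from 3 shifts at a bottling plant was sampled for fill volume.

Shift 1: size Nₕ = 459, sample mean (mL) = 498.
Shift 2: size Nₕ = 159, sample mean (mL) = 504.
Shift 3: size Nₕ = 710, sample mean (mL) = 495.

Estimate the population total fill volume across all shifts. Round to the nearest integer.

660168

Population total = Σ Nₕ·x̄ₕ (each stratum's size times its mean).
459·498 + 159·504 + 710·495 = 228582 + 80136 + 351450 = 660168.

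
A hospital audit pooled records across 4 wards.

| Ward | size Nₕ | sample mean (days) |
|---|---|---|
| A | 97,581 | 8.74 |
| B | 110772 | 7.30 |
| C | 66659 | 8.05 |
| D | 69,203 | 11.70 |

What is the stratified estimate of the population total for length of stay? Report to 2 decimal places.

Estimate total by summing Nₕ·x̄ₕ over strata.
97581·8.74 + 110772·7.30 + 66659·8.05 + 69203·11.70 = 852857.94 + 808635.6 + 536604.95 + 809675.1 = 3007773.59.

3007773.59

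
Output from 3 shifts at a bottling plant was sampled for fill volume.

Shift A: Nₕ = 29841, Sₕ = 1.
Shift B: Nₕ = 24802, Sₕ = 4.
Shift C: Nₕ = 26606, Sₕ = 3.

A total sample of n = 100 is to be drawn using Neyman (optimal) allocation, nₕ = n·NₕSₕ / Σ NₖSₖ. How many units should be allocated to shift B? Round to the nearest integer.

47

Σ NₕSₕ = 29841·1 + 24802·4 + 26606·3 = 208867.
Share for B: 99208/208867 = 0.47498.
n_B = 100 × 0.47498 = 47.498... → 47.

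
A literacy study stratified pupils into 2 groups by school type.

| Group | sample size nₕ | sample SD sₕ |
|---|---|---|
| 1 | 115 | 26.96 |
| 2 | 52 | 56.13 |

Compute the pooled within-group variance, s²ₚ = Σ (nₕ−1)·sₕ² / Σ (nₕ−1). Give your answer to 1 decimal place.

1476.0

Degrees of freedom: 114 + 51 = 165.
Σ(nₕ−1)sₕ² = 114·726.8416 + 51·3150.5769 = 243539.3643.
s²ₚ = 243539.3643 / 165 = 1475.996... → 1476.0.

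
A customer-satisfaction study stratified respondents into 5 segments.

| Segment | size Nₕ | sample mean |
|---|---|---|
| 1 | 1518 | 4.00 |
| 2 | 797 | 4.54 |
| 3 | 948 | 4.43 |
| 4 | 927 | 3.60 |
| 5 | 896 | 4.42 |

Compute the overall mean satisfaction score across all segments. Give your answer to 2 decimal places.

x̄_st = (Σ Nₕx̄ₕ) / (Σ Nₕ) = (1518·4.00 + 797·4.54 + 948·4.43 + 927·3.60 + 896·4.42) / 5086
= 21187.54 / 5086 = 4.1659... → 4.17.

4.17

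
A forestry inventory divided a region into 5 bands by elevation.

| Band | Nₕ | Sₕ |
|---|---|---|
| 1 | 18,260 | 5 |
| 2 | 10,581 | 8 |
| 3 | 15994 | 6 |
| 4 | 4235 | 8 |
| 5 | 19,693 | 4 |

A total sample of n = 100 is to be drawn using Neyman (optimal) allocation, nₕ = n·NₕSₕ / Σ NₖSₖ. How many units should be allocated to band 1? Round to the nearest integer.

1: NₕSₕ = 18260·5 = 91300
2: NₕSₕ = 10581·8 = 84648
3: NₕSₕ = 15994·6 = 95964
4: NₕSₕ = 4235·8 = 33880
5: NₕSₕ = 19693·4 = 78772
Σ NₕSₕ = 384564.
n_1 = 100·91300/384564 = 23.741... → 24.

24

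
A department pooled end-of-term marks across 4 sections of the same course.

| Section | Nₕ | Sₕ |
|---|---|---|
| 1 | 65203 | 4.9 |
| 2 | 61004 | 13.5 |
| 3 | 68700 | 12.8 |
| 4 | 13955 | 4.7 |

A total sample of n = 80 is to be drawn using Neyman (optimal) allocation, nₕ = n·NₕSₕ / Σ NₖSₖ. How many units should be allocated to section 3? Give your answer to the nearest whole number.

1: NₕSₕ = 65203·4.9 = 319494.7
2: NₕSₕ = 61004·13.5 = 823554
3: NₕSₕ = 68700·12.8 = 879360
4: NₕSₕ = 13955·4.7 = 65588.5
Σ NₕSₕ = 2087997.2.
n_3 = 80·879360/2087997.2 = 33.692... → 34.

34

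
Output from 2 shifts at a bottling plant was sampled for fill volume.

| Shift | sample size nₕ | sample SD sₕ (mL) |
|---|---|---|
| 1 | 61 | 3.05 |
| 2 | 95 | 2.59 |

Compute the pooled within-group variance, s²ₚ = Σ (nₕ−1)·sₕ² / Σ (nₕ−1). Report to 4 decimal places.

7.7189

1: (61−1)·3.05² = 60·9.3025 = 558.15
2: (95−1)·2.59² = 94·6.7081 = 630.5614
Numerator = 1188.7114; denominator = Σ(nₕ−1) = 154.
s²ₚ = 1188.7114/154 = 7.718905... → 7.7189.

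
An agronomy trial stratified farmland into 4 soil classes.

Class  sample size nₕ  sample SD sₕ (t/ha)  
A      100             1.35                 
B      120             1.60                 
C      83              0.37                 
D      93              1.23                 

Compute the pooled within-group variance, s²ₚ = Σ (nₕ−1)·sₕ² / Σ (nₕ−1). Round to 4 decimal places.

1.6211

Degrees of freedom: 99 + 119 + 82 + 92 = 392.
Σ(nₕ−1)sₕ² = 99·1.8225 + 119·2.56 + 82·0.1369 + 92·1.5129 = 635.4801.
s²ₚ = 635.4801 / 392 = 1.621123... → 1.6211.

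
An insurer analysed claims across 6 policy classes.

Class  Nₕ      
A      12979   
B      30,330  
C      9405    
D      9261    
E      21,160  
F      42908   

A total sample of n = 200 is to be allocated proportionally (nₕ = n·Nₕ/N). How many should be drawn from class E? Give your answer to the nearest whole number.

N = 12979 + 30330 + 9405 + 9261 + 21160 + 42908 = 126043.
n_E = 200·21160/126043 = 33.576... → 34.

34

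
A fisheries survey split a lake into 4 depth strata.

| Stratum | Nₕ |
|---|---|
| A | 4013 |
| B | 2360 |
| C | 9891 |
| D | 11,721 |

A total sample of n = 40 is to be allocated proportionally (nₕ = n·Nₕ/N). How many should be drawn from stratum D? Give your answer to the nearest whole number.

Share of stratum D = 11721/27985 = 0.41883.
Allocate 40 × 0.41883 = 16.753... → 17.

17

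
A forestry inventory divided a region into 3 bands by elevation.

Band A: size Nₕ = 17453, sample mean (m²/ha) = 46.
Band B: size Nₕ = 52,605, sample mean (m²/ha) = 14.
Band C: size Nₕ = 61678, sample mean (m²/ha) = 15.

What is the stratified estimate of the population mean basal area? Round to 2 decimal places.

18.71

N = 131736; weights Wₕ = Nₕ/N = (0.1325, 0.3993, 0.4682).
x̄_st = Σ Wₕ·x̄ₕ = 0.1325·46 + 0.3993·14 + 0.4682·15 ≈ 18.7077...
→ 18.71.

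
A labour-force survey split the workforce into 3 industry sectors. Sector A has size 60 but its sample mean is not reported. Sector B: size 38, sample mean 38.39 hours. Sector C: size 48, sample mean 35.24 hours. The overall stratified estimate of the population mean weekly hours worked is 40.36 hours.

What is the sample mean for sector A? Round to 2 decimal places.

45.70

Σ Nₕx̄ₕ = N·μ, so 60·x̄_A = 146·40.36 − (38·38.39 + 48·35.24).
= 5892.56 − 3150.34 = 2742.22.
x̄_A = 2742.22 / 60 = 45.7037... → 45.70.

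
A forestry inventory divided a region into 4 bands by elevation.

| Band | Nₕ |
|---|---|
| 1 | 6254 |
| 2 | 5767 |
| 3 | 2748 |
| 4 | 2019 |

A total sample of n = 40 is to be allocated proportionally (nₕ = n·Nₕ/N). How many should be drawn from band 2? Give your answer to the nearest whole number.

N = 6254 + 5767 + 2748 + 2019 = 16788.
n_2 = 40·5767/16788 = 13.741... → 14.

14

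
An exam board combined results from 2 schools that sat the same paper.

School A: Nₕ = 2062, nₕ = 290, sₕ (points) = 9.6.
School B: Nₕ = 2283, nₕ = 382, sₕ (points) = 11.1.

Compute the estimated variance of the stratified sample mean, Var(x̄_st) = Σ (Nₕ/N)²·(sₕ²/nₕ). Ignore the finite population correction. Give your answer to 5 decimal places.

N = 4345; Wₕ = Nₕ/N.
school A: (2062/4345)²·9.6²/290 = 0.07157185
school B: (2283/4345)²·11.1²/382 = 0.08904609
Sum = 0.16061794 → 0.16062.

0.16062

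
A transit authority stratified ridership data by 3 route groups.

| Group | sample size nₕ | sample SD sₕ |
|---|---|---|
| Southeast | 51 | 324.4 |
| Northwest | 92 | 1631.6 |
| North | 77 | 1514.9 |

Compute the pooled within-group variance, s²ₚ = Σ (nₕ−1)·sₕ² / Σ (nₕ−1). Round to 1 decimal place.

Degrees of freedom: 50 + 91 + 76 = 217.
Σ(nₕ−1)sₕ² = 50·105235.36 + 91·2662118.56 + 76·2294922.01 = 421928629.72.
s²ₚ = 421928629.72 / 217 = 1944371.566... → 1944371.6.

1944371.6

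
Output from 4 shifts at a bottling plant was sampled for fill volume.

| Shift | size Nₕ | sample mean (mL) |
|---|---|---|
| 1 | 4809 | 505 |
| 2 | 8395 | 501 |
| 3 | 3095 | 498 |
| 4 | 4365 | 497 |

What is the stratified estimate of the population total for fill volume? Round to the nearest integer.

1: 4809·505 = 2428545
2: 8395·501 = 4205895
3: 3095·498 = 1541310
4: 4365·497 = 2169405
τ̂ = Σ Nₕx̄ₕ = 10345155.

10345155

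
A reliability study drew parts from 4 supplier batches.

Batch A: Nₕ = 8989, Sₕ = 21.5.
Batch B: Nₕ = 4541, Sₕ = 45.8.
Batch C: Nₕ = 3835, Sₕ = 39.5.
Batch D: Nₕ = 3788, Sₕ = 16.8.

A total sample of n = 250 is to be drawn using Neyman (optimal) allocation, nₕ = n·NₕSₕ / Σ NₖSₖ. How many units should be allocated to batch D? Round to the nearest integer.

26

Σ NₕSₕ = 8989·21.5 + 4541·45.8 + 3835·39.5 + 3788·16.8 = 616362.2.
Share for D: 63638.4/616362.2 = 0.10325.
n_D = 250 × 0.10325 = 25.812... → 26.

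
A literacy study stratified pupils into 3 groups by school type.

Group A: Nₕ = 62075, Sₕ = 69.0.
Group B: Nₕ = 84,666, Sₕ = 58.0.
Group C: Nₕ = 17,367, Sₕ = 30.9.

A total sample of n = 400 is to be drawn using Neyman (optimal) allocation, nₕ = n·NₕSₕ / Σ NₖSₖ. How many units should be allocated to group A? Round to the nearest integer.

A: NₕSₕ = 62075·69.0 = 4283175
B: NₕSₕ = 84666·58.0 = 4910628
C: NₕSₕ = 17367·30.9 = 536640.3
Σ NₕSₕ = 9730443.3.
n_A = 400·4283175/9730443.3 = 176.073... → 176.

176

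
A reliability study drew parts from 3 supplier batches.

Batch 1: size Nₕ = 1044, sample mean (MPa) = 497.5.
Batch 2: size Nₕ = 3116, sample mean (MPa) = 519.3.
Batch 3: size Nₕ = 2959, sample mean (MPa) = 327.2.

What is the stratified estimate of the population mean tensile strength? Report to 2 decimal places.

436.26

x̄_st = (Σ Nₕx̄ₕ) / (Σ Nₕ) = (1044·497.5 + 3116·519.3 + 2959·327.2) / 7119
= 3105713.6 / 7119 = 436.2570... → 436.26.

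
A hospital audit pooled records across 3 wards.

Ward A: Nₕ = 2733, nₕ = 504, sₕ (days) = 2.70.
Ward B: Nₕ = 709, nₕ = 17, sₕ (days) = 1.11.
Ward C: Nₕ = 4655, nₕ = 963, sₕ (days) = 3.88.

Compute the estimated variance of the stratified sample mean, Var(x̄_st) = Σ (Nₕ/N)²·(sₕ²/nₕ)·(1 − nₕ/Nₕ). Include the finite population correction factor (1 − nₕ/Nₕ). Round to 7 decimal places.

0.0059844

N = 8097; Wₕ = Nₕ/N.
ward A: (2733/8097)²·2.70²/504·(1 − 504/2733) = 0.0013439974
ward B: (709/8097)²·1.11²/17·(1 − 17/709) = 0.0005423768
ward C: (4655/8097)²·3.88²/963·(1 − 963/4655) = 0.0040979840
Sum = 0.0059843582 → 0.0059844.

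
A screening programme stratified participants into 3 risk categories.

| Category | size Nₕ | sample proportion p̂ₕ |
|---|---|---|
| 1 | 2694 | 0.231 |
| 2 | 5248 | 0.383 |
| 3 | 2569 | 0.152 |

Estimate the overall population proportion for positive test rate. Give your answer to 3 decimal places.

N = 2694 + 5248 + 2569 = 10511.
Overall proportion = Σ (Nₕ/N)·p̂ₕ.
Σ Nₕp̂ₕ = 622.314 + 2009.984 + 390.488 = 3022.786.
3022.786 / 10511 = 0.28758... → 0.288.

0.288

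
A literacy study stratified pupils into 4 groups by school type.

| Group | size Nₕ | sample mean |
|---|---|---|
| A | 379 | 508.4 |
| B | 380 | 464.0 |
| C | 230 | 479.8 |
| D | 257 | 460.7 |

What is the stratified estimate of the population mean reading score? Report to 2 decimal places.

N = 379 + 380 + 230 + 257 = 1246.
Weight each subgroup mean by Nₕ/N and sum.
Σ Nₕx̄ₕ = 379·508.4 + 380·464.0 + 230·479.8 + 257·460.7 = 192683.6 + 176320 + 110354 + 118399.9 = 597757.5.
Divide by N: 597757.5 / 1246 = 479.7412... → 479.74.

479.74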